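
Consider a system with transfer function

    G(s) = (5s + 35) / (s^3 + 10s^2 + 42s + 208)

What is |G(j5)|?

|G(j5)| ≈ 0.4537

Substitute s = j5: numerator = 35 + j25, denominator = -42 + j85.
|G(j5)| = |35 + j25| / |-42 + j85| = 43.012 / 94.810 ≈ 0.4537.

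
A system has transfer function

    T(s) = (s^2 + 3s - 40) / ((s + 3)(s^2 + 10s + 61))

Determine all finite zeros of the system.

s = -8, 5

Set the numerator to zero: s^2 + 3s - 40 = 0.
Factoring: (s + 8)(s - 5) = 0.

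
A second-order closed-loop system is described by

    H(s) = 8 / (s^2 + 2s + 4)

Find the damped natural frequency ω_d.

ω_d ≈ 1.732 rad/s

Comparing s^2 + 2s + 4 to s^2 + 2ζωₙs + ωₙ²: ωₙ = 2 rad/s and ζ = 2/(2·2) = 0.5.
ζωₙ = 2/2 = 1, so ω_d = ωₙ√(1−ζ²) = √(ωₙ² − (ζωₙ)²) = √(4 − 1²) = √3 ≈ 1.732 rad/s.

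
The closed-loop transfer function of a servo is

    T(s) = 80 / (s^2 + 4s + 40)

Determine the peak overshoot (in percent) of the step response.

Comparing s^2 + 4s + 40 to s^2 + 2ζωₙs + ωₙ²: ωₙ = √40 ≈ 6.325 rad/s and ζ = 4/(2·√40) ≈ 0.3162.
%OS = 100·exp(−πζ/√(1−ζ²)) = 100·exp(−π·0.3162/√(1−0.3162²)) ≈ 35.1%.

%OS ≈ 35.1%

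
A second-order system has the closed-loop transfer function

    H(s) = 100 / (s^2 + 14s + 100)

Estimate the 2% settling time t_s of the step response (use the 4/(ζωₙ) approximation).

t_s ≈ 0.5714 s

Comparing s^2 + 14s + 100 to s^2 + 2ζωₙs + ωₙ²: ωₙ = 10 rad/s and ζ = 14/(2·10) = 0.7.
ζωₙ = 14/2 = 7, so t_s ≈ 4/(ζωₙ) = 4/7 ≈ 0.5714 s.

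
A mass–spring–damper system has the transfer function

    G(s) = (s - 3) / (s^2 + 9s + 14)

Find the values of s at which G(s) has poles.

s = -7, -2

The poles are the roots of the denominator s^2 + 9s + 14 = 0.
Factoring: (s + 7)(s + 2) = 0, so s = -7 and s = -2.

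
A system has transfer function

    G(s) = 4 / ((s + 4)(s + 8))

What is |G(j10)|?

|G(j10)| ≈ 0.02900

Substitute s = j10: numerator = 4, denominator = -68 + j120.
|G(j10)| = |4| / |-68 + j120| = 4 / 137.93 ≈ 0.02900.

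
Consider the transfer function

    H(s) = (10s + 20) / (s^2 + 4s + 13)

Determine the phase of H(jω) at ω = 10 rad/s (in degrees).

At s = j10: numerator = 20 + j100, denominator = -87 + j40.
∠H = ∠num − ∠den = 78.690° − (155.31°) = -76.62°.

∠H(j10) ≈ -76.62°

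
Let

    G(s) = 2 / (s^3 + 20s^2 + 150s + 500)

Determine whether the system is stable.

The denominator s^3 + 20s^2 + 150s + 500 factors as (s + 10)(s^2 + 10s + 50), giving poles at s = -10, -5 ± 5j.
Since all poles lie strictly in the left half-plane, the system is stable.

stable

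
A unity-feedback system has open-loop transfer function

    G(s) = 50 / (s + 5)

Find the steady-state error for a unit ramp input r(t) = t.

e_ss = ∞

G(s) has no poles at the origin.
This is a Type 0 system; Kv = lim_{s→0} s·G(s) = 0, so the steady-state error for a ramp input is infinite.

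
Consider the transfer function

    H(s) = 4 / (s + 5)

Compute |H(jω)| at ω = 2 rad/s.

|H(j2)| ≈ 0.7428

Substitute s = j2: numerator = 4, denominator = 5 + j2.
|H(j2)| = |4| / |5 + j2| = 4 / 5.3852 ≈ 0.7428.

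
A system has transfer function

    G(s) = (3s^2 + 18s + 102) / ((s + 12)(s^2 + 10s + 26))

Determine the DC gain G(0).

Set s = 0: G(0) = (102) / (312) = 17/52.

G(0) = 17/52 ≈ 0.3269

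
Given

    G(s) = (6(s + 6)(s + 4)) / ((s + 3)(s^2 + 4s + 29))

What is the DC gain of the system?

At s = 0 each factor (s + a) contributes a and each (s^2 + bs + c) contributes c.
G(0) = 6·(6) · (4) / ((3) · (29)) = 144/87 = 48/29.

G(0) = 48/29 ≈ 1.655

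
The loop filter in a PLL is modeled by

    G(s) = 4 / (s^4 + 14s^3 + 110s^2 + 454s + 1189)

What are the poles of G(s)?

The poles are the roots of the denominator s^4 + 14s^3 + 110s^2 + 454s + 1189 = 0.
No real roots exist; factor into two real quadratics: (s^2 + 4s + 29)(s^2 + 10s + 41) = 0.
Each quadratic gives a conjugate pair via the quadratic formula.

s = -2 ± 5j, -5 ± 4j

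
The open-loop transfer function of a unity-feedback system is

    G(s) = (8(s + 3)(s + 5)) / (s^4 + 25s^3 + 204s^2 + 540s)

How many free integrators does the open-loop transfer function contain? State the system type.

Type 1

The denominator has 1 factor of s at the origin (free integrator), so this is a Type 1 system.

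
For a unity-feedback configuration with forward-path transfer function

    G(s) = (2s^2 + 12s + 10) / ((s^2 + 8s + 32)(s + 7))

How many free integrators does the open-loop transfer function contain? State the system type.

Type 0

The denominator has no factor of s at the origin — no free integrator — so this is a Type 0 system.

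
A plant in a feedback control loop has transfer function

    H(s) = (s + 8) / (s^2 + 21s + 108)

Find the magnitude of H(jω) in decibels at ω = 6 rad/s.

|H(j6)|_dB ≈ -23.2 dB

Substitute s = j6: numerator = 8 + j6, denominator = 72 + j126.
|H(j6)| = |8 + j6| / |72 + j126| = 10 / 145.12 ≈ 0.06891.
In decibels: 20·log₁₀(0.06891) ≈ -23.2 dB.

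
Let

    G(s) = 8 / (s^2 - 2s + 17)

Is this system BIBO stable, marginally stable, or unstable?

The poles can be read from the denominator factors: s = 1 ± 4j.
Since the pole(s) at s = 1 + 4j, 1 - 4j lie in the right half-plane, the system is unstable.

unstable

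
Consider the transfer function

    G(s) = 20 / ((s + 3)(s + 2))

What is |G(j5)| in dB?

Substitute s = j5: numerator = 20, denominator = -19 + j25.
|G(j5)| = |20| / |-19 + j25| = 20 / 31.401 ≈ 0.6369.
In decibels: 20·log₁₀(0.6369) ≈ -3.92 dB.

|G(j5)|_dB ≈ -3.92 dB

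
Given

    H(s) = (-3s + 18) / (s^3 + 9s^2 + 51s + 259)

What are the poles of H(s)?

The poles are the roots of the denominator s^3 + 9s^2 + 51s + 259 = 0.
Trying s = -7: the polynomial evaluates to 0, so (s + 7) is a factor.
Dividing out leaves s^2 + 2s + 37 = 0.
The quadratic formula then gives s = -1 ± 6j.

s = -1 ± 6j, -7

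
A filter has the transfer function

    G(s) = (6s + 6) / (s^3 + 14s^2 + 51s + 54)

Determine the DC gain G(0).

Set s = 0: G(0) = (6) / (54) = 1/9.

G(0) = 1/9 ≈ 0.1111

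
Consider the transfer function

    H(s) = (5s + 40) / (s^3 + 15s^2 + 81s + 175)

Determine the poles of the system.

The poles are the roots of the denominator s^3 + 15s^2 + 81s + 175 = 0.
Trying s = -7: the polynomial evaluates to 0, so (s + 7) is a factor.
Dividing out leaves s^2 + 8s + 25 = 0.
The quadratic formula then gives s = -4 ± 3j.

s = -4 + 3j, -4 - 3j, -7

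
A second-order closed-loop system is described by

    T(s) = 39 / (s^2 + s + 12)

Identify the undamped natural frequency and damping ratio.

Compare the denominator to the standard form s^2 + 2ζωₙs + ωₙ².
ωₙ² = 12, so ωₙ = √12 ≈ 3.464 rad/s.
2ζωₙ = 1, so ζ = 1/(2·√12) ≈ 0.1443.

ωₙ ≈ 3.464 rad/s, ζ ≈ 0.1443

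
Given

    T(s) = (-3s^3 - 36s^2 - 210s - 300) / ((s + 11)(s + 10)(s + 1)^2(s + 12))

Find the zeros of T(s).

s = -5 + 5j, -5 - 5j, -2

Set the numerator to zero: -3s^3 - 36s^2 - 210s - 300 = 0, i.e. -3·(s^3 + 12s^2 + 70s + 100) = 0.
Factoring: (s^2 + 10s + 50)(s + 2) = 0.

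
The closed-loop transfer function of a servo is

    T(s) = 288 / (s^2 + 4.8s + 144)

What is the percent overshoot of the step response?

Comparing s^2 + 4.8s + 144 to s^2 + 2ζωₙs + ωₙ²: ωₙ = 12 rad/s and ζ = 4.8/(2·12) = 0.2.
%OS = 100·exp(−πζ/√(1−ζ²)) = 100·exp(−π·0.2/√(1−0.2²)) ≈ 52.7%.

%OS ≈ 52.7%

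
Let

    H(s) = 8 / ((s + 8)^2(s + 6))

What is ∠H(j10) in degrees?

At s = j10: numerator = 8, denominator = -1816 + j600.
∠H = ∠num − ∠den = 0° − (161.72°) = -161.7°.

∠H(j10) ≈ -161.7°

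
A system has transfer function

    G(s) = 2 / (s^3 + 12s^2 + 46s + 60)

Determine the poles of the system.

s = -3 + j, -3 - j, -6

The poles are the roots of the denominator s^3 + 12s^2 + 46s + 60 = 0.
Trying s = -6: the polynomial evaluates to 0, so (s + 6) is a factor.
Dividing out leaves s^2 + 6s + 10 = 0.
The quadratic formula then gives s = -3 ± 1j.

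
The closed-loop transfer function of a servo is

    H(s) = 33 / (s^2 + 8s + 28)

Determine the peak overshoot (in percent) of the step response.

Comparing s^2 + 8s + 28 to s^2 + 2ζωₙs + ωₙ²: ωₙ = √28 ≈ 5.292 rad/s and ζ = 8/(2·√28) ≈ 0.7559.
%OS = 100·exp(−πζ/√(1−ζ²)) = 100·exp(−π·0.7559/√(1−0.7559²)) ≈ 2.66%.

%OS ≈ 2.66%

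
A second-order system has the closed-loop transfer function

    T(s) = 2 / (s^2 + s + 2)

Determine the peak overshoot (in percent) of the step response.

%OS ≈ 30.5%

Comparing s^2 + s + 2 to s^2 + 2ζωₙs + ωₙ²: ωₙ = √2 ≈ 1.414 rad/s and ζ = 1/(2·√2) ≈ 0.3536.
%OS = 100·exp(−πζ/√(1−ζ²)) = 100·exp(−π·0.3536/√(1−0.3536²)) ≈ 30.5%.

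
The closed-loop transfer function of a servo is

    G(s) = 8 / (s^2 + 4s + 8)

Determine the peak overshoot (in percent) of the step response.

Comparing s^2 + 4s + 8 to s^2 + 2ζωₙs + ωₙ²: ωₙ = √8 ≈ 2.828 rad/s and ζ = 4/(2·√8) ≈ 0.7071.
%OS = 100·exp(−πζ/√(1−ζ²)) = 100·exp(−π·0.7071/√(1−0.7071²)) ≈ 4.32%.

%OS ≈ 4.32%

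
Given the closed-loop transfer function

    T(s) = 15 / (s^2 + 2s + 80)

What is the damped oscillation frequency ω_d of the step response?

ω_d ≈ 8.888 rad/s

Comparing s^2 + 2s + 80 to s^2 + 2ζωₙs + ωₙ²: ωₙ = √80 ≈ 8.944 rad/s and ζ = 2/(2·√80) ≈ 0.1118.
ζωₙ = 2/2 = 1, so ω_d = ωₙ√(1−ζ²) = √(ωₙ² − (ζωₙ)²) = √(80 − 1²) = √79 ≈ 8.888 rad/s.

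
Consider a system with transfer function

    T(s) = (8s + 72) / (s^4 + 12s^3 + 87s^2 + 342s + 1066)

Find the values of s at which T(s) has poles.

s = -5 ± 4j, -1 ± 5j

The poles are the roots of the denominator s^4 + 12s^3 + 87s^2 + 342s + 1066 = 0.
No real roots exist; factor into two real quadratics: (s^2 + 10s + 41)(s^2 + 2s + 26) = 0.
Each quadratic gives a conjugate pair via the quadratic formula.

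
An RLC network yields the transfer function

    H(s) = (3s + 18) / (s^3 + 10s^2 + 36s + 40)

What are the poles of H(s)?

The poles are the roots of the denominator s^3 + 10s^2 + 36s + 40 = 0.
Trying s = -2: the polynomial evaluates to 0, so (s + 2) is a factor.
Dividing out leaves s^2 + 8s + 20 = 0.
The quadratic formula then gives s = -4 ± 2j.

s = -4 ± 2j, -2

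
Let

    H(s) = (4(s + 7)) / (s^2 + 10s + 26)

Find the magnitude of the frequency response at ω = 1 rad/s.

Substitute s = j1: numerator = 28 + j4, denominator = 25 + j10.
|H(j1)| = |28 + j4| / |25 + j10| = 28.284 / 26.926 ≈ 1.050.

|H(j1)| ≈ 1.050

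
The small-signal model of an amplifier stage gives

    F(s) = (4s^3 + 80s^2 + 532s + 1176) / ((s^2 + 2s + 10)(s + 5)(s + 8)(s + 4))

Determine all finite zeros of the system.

Set the numerator to zero: 4s^3 + 80s^2 + 532s + 1176 = 0, i.e. 4·(s^3 + 20s^2 + 133s + 294) = 0.
Factoring: (s + 7)^2(s + 6) = 0.

s = -7, -6, -7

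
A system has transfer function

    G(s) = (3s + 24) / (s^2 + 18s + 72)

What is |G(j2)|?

|G(j2)| ≈ 0.3215

Substitute s = j2: numerator = 24 + j6, denominator = 68 + j36.
|G(j2)| = |24 + j6| / |68 + j36| = 24.739 / 76.942 ≈ 0.3215.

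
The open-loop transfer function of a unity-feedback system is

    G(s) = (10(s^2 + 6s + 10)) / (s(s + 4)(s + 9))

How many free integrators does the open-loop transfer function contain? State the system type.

The denominator has 1 factor of s at the origin (free integrator), so this is a Type 1 system.

Type 1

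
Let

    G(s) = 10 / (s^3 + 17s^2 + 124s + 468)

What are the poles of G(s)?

The poles are the roots of the denominator s^3 + 17s^2 + 124s + 468 = 0.
Trying s = -9: the polynomial evaluates to 0, so (s + 9) is a factor.
Dividing out leaves s^2 + 8s + 52 = 0.
The quadratic formula then gives s = -4 ± 6j.

s = -4 + 6j, -4 - 6j, -9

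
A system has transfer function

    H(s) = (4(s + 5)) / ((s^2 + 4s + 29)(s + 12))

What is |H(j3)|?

|H(j3)| ≈ 0.08085

Substitute s = j3: numerator = 20 + j12, denominator = 204 + j204.
|H(j3)| = |20 + j12| / |204 + j204| = 23.324 / 288.50 ≈ 0.08085.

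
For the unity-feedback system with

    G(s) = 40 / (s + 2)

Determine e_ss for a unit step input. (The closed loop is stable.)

e_ss = 0.04762

G(s) has no poles at the origin.
This is a Type 0 system. Kp = lim_{s→0} G(s) = 40/2 = 20.
e_ss = 1/(1 + Kp) = 1/(1 + 20) = 1/21 ≈ 0.04762.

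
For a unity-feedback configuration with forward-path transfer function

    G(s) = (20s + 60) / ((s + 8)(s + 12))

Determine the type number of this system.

The denominator has no factor of s at the origin — no free integrator — so this is a Type 0 system.

Type 0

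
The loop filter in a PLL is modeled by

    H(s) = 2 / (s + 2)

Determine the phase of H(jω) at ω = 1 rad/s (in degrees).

At s = j1: numerator = 2, denominator = 2 + j1.
∠H = ∠num − ∠den = 0° − (26.565°) = -26.57°.

∠H(j1) ≈ -26.57°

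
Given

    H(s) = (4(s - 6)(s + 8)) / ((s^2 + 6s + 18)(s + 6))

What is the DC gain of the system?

At s = 0 each factor (s + a) contributes a and each (s^2 + bs + c) contributes c.
H(0) = 4·(-6) · (8) / ((18) · (6)) = -192/108 = -16/9.

H(0) = -16/9 ≈ -1.778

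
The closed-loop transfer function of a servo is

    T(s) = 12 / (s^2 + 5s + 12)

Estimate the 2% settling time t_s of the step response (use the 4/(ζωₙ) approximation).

t_s ≈ 1.600 s

Comparing s^2 + 5s + 12 to s^2 + 2ζωₙs + ωₙ²: ωₙ = √12 ≈ 3.464 rad/s and ζ = 5/(2·√12) ≈ 0.7217.
ζωₙ = 5/2 = 2.5, so t_s ≈ 4/(ζωₙ) = 4/2.5 = 1.600 s.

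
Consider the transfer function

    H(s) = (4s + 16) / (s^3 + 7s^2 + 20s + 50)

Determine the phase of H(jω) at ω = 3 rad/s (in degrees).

∠H(j3) ≈ -74.63°

At s = j3: numerator = 16 + j12, denominator = -13 + j33.
∠H = ∠num − ∠den = 36.870° − (111.50°) = -74.63°.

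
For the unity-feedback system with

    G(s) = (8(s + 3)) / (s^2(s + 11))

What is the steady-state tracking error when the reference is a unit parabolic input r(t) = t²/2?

e_ss = 0.4583

G(s) has 2 poles at the origin.
This is a Type 2 system. Ka = lim_{s→0} s^2·G(s) = 24/11.
e_ss = 1/Ka = 1/(24/11) = 11/24 ≈ 0.4583.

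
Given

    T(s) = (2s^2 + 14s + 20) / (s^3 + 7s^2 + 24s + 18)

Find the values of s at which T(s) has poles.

The poles are the roots of the denominator s^3 + 7s^2 + 24s + 18 = 0.
Trying s = -1: the polynomial evaluates to 0, so (s + 1) is a factor.
Dividing out leaves s^2 + 6s + 18 = 0.
The quadratic formula then gives s = -3 ± 3j.

s = -1, -3 + 3j, -3 - 3j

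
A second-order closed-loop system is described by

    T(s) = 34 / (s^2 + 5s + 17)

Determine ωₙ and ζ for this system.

Compare the denominator to the standard form s^2 + 2ζωₙs + ωₙ².
ωₙ² = 17, so ωₙ = √17 ≈ 4.123 rad/s.
2ζωₙ = 5, so ζ = 5/(2·√17) ≈ 0.6063.
With ζ = 0.6063 the response is underdamped.

ωₙ ≈ 4.123 rad/s, ζ ≈ 0.6063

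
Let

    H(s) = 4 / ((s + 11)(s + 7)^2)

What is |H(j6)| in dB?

Substitute s = j6: numerator = 4, denominator = -361 + j1002.
|H(j6)| = |4| / |-361 + j1002| = 4 / 1065.0 ≈ 0.003756.
In decibels: 20·log₁₀(0.003756) ≈ -48.5 dB.

|H(j6)|_dB ≈ -48.5 dB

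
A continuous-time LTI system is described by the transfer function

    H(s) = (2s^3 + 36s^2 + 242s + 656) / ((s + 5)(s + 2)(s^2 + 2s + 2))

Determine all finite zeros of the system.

s = -5 + 4j, -5 - 4j, -8

Set the numerator to zero: 2s^3 + 36s^2 + 242s + 656 = 0, i.e. 2·(s^3 + 18s^2 + 121s + 328) = 0.
Factoring: (s^2 + 10s + 41)(s + 8) = 0.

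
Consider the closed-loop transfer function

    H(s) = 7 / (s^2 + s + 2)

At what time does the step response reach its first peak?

Comparing s^2 + s + 2 to s^2 + 2ζωₙs + ωₙ²: ωₙ = √2 ≈ 1.414 rad/s and ζ = 1/(2·√2) ≈ 0.3536.
ζωₙ = 1/2 = 0.5, so ω_d = ωₙ√(1−ζ²) = √(ωₙ² − (ζωₙ)²) = √(2 − 0.5²) = √1.75 ≈ 1.323 rad/s.
t_p = π/ω_d = π/1.323 ≈ 2.375 s.

t_p ≈ 2.375 s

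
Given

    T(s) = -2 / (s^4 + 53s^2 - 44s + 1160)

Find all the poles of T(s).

s = 2 + 5j, 2 - 5j, -2 + 6j, -2 - 6j

The poles are the roots of the denominator s^4 + 53s^2 - 44s + 1160 = 0.
No real roots exist; factor into two real quadratics: (s^2 - 4s + 29)(s^2 + 4s + 40) = 0.
Each quadratic gives a conjugate pair via the quadratic formula.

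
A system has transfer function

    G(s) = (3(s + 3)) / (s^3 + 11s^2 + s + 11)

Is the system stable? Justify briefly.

The denominator s^3 + 11s^2 + s + 11 factors as (s^2 + 1)(s + 11), giving poles at s = ±j, -11.
Since the simple pole(s) at s = ±j lie on the jω-axis with none in the right half-plane, the system is marginally stable.

marginally stable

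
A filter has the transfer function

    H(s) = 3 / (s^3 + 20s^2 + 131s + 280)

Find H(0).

H(0) = 3/280 ≈ 0.01071

Set s = 0: H(0) = (3) / (280) = 3/280.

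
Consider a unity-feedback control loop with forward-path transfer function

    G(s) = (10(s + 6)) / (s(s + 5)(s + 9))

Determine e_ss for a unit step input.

G(s) has one pole at the origin.
This is a Type 1 system; for a step input the steady-state error is zero.

e_ss = 0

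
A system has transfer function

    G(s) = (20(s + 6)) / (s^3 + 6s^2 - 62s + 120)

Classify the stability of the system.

The denominator s^3 + 6s^2 - 62s + 120 factors as (s + 12)(s^2 - 6s + 10), giving poles at s = -12, 3 + j, 3 - j.
Since the pole(s) at s = 3 ± j lie in the right half-plane, the system is unstable.

unstable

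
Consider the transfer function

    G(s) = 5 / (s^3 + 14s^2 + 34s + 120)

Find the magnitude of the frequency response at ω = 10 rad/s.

|G(j10)| ≈ 0.003472

Substitute s = j10: numerator = 5, denominator = -1280 - j660.
|G(j10)| = |5| / |-1280 - j660| = 5 / 1440.1 ≈ 0.003472.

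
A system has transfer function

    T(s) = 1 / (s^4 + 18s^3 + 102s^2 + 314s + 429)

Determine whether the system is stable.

The denominator s^4 + 18s^3 + 102s^2 + 314s + 429 factors as (s + 3)(s + 11)(s^2 + 4s + 13), giving poles at s = -3, -11, -2 ± 3j.
Since all poles lie strictly in the left half-plane, the system is stable.

stable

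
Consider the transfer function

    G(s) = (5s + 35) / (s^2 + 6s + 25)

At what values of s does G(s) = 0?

s = -7

Set the numerator to zero: 5s + 35 = 0, i.e. 5·(s + 7) = 0.
So s = -7.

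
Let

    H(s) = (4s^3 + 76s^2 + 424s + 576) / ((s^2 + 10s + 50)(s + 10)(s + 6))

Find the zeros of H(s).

Set the numerator to zero: 4s^3 + 76s^2 + 424s + 576 = 0, i.e. 4·(s^3 + 19s^2 + 106s + 144) = 0.
Factoring: (s + 9)(s + 2)(s + 8) = 0.

s = -9, -2, -8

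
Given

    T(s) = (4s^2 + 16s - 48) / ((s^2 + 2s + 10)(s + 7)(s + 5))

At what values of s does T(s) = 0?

Set the numerator to zero: 4s^2 + 16s - 48 = 0, i.e. 4·(s^2 + 4s - 12) = 0.
Factoring: (s + 6)(s - 2) = 0.

s = -6, 2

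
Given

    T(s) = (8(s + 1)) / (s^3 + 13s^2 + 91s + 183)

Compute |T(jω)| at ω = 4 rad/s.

|T(j4)| ≈ 0.1096

Substitute s = j4: numerator = 8 + j32, denominator = -25 + j300.
|T(j4)| = |8 + j32| / |-25 + j300| = 32.985 / 301.04 ≈ 0.1096.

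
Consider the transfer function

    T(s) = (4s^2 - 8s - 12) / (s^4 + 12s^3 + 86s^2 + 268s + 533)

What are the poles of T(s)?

The poles are the roots of the denominator s^4 + 12s^3 + 86s^2 + 268s + 533 = 0.
No real roots exist; factor into two real quadratics: (s^2 + 8s + 41)(s^2 + 4s + 13) = 0.
Each quadratic gives a conjugate pair via the quadratic formula.

s = -4 + 5j, -4 - 5j, -2 + 3j, -2 - 3j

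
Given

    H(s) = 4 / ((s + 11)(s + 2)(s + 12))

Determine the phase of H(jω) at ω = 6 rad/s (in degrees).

At s = j6: numerator = 4, denominator = -636 + j852.
∠H = ∠num − ∠den = 0° − (126.74°) = -126.7°.

∠H(j6) ≈ -126.7°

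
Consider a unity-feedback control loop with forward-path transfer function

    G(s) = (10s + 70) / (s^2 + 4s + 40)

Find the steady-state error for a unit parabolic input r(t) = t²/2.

e_ss = ∞

G(s) has no poles at the origin.
This is a Type 0 system; Ka = lim_{s→0} s^2·G(s) = 0, so the steady-state error for a parabola input is infinite.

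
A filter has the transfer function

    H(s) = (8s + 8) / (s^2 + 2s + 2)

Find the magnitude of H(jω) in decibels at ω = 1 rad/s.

Substitute s = j1: numerator = 8 + j8, denominator = 1 + j2.
|H(j1)| = |8 + j8| / |1 + j2| = 11.314 / 2.2361 ≈ 5.060.
In decibels: 20·log₁₀(5.060) ≈ 14.1 dB.

|H(j1)|_dB ≈ 14.1 dB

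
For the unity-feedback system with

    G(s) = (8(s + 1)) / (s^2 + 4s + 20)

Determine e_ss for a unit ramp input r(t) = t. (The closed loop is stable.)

e_ss = ∞

G(s) has no poles at the origin.
This is a Type 0 system; Kv = lim_{s→0} s·G(s) = 0, so the steady-state error for a ramp input is infinite.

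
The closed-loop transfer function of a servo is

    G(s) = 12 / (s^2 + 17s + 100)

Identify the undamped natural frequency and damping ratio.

Compare the denominator to the standard form s^2 + 2ζωₙs + ωₙ².
ωₙ² = 100, so ωₙ = 10 rad/s.
2ζωₙ = 17, so ζ = 17/(2·10) = 0.85.

ωₙ = 10 rad/s, ζ = 0.85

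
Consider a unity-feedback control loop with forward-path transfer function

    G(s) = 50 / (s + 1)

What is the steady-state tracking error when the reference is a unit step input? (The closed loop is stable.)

G(s) has no poles at the origin.
This is a Type 0 system. Kp = lim_{s→0} G(s) = 50/1.
e_ss = 1/(1 + Kp) = 1/(1 + 50) = 1/51 ≈ 0.01961.

e_ss = 0.01961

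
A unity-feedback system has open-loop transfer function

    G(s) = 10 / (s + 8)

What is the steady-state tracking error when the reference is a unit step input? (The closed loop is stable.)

G(s) has no poles at the origin.
This is a Type 0 system. Kp = lim_{s→0} G(s) = 10/8 = 5/4.
e_ss = 1/(1 + Kp) = 1/(1 + 5/4) = 4/9 ≈ 0.4444.

e_ss = 0.4444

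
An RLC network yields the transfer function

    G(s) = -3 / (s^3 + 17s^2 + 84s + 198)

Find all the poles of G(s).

s = -3 ± 3j, -11

The poles are the roots of the denominator s^3 + 17s^2 + 84s + 198 = 0.
Trying s = -11: the polynomial evaluates to 0, so (s + 11) is a factor.
Dividing out leaves s^2 + 6s + 18 = 0.
The quadratic formula then gives s = -3 ± 3j.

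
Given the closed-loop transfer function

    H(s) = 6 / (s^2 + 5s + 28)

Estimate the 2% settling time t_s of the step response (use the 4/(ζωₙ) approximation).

Comparing s^2 + 5s + 28 to s^2 + 2ζωₙs + ωₙ²: ωₙ = √28 ≈ 5.292 rad/s and ζ = 5/(2·√28) ≈ 0.4725.
ζωₙ = 5/2 = 2.5, so t_s ≈ 4/(ζωₙ) = 4/2.5 = 1.600 s.

t_s ≈ 1.600 s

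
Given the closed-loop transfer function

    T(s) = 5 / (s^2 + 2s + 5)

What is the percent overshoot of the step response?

%OS ≈ 20.8%

Comparing s^2 + 2s + 5 to s^2 + 2ζωₙs + ωₙ²: ωₙ = √5 ≈ 2.236 rad/s and ζ = 2/(2·√5) ≈ 0.4472.
%OS = 100·exp(−πζ/√(1−ζ²)) = 100·exp(−π·0.4472/√(1−0.4472²)) ≈ 20.8%.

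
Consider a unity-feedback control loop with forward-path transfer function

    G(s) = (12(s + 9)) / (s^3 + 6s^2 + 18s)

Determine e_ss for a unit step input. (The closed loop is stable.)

e_ss = 0

G(s) has one pole at the origin.
This is a Type 1 system; for a step input the steady-state error is zero.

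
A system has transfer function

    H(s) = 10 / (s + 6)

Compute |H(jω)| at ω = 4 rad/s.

Substitute s = j4: numerator = 10, denominator = 6 + j4.
|H(j4)| = |10| / |6 + j4| = 10 / 7.2111 ≈ 1.387.

|H(j4)| ≈ 1.387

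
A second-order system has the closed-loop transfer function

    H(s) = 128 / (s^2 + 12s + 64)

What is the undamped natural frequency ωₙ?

ωₙ = 8 rad/s

Compare the denominator to the standard form s^2 + 2ζωₙs + ωₙ².
ωₙ² = 64, so ωₙ = 8 rad/s.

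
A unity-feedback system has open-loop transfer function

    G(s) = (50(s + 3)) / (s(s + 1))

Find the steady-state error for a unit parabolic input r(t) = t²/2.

e_ss = ∞

G(s) has one pole at the origin.
This is a Type 1 system; Ka = lim_{s→0} s^2·G(s) = 0, so the steady-state error for a parabola input is infinite.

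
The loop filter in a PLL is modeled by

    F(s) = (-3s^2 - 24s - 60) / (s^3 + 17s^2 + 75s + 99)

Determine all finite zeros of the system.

Set the numerator to zero: -3s^2 - 24s - 60 = 0, i.e. -3·(s^2 + 8s + 20) = 0.
Factoring: (s^2 + 8s + 20) = 0.

s = -4 + 2j, -4 - 2j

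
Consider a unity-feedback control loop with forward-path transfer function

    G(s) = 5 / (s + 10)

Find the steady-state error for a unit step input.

G(s) has no poles at the origin.
This is a Type 0 system. Kp = lim_{s→0} G(s) = 5/10 = 1/2.
e_ss = 1/(1 + Kp) = 1/(1 + 1/2) = 2/3 ≈ 0.6667.

e_ss = 0.6667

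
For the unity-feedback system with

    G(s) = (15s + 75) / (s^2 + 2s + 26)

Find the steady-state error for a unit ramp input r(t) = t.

G(s) has no poles at the origin.
This is a Type 0 system; Kv = lim_{s→0} s·G(s) = 0, so the steady-state error for a ramp input is infinite.

e_ss = ∞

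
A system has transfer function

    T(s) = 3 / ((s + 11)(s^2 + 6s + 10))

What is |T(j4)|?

|T(j4)| ≈ 0.01036

Substitute s = j4: numerator = 3, denominator = -162 + j240.
|T(j4)| = |3| / |-162 + j240| = 3 / 289.56 ≈ 0.01036.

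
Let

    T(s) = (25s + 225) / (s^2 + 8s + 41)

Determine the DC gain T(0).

Set s = 0: T(0) = (225) / (41) = 225/41.

T(0) = 225/41 ≈ 5.488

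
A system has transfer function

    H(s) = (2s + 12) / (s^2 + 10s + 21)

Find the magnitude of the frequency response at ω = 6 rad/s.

|H(j6)| ≈ 0.2744

Substitute s = j6: numerator = 12 + j12, denominator = -15 + j60.
|H(j6)| = |12 + j12| / |-15 + j60| = 16.971 / 61.847 ≈ 0.2744.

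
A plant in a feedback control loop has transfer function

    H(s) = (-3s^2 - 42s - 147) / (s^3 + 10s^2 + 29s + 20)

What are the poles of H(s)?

The poles are the roots of the denominator s^3 + 10s^2 + 29s + 20 = 0.
Trying s = -4: the polynomial evaluates to 0, so (s + 4) is a factor.
Dividing out leaves s^2 + 6s + 5 = 0.
Factoring the quadratic: (s + 1)(s + 5) = 0.

s = -4, -1, -5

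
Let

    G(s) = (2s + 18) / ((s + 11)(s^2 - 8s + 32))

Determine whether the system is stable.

The poles can be read from the denominator factors: s = -11, 4 ± 4j.
Since the pole(s) at s = 4 + 4j, 4 - 4j lie in the right half-plane, the system is unstable.

unstable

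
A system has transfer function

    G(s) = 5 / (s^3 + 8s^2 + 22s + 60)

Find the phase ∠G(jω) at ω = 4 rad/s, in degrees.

At s = j4: numerator = 5, denominator = -68 + j24.
∠G = ∠num − ∠den = 0° − (160.56°) = -160.6°.

∠G(j4) ≈ -160.6°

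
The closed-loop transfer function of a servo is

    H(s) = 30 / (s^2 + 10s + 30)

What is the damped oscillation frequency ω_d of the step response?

ω_d ≈ 2.236 rad/s

Comparing s^2 + 10s + 30 to s^2 + 2ζωₙs + ωₙ²: ωₙ = √30 ≈ 5.477 rad/s and ζ = 10/(2·√30) ≈ 0.9129.
ζωₙ = 10/2 = 5, so ω_d = ωₙ√(1−ζ²) = √(ωₙ² − (ζωₙ)²) = √(30 − 5²) = √5 ≈ 2.236 rad/s.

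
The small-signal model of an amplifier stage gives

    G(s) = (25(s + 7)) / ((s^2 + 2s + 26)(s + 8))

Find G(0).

At s = 0 each factor (s + a) contributes a and each (s^2 + bs + c) contributes c.
G(0) = 25·(7) / ((26) · (8)) = 175/208 = 175/208.

G(0) = 175/208 ≈ 0.8413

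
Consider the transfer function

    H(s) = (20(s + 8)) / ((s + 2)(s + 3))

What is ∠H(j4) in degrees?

At s = j4: numerator = 160 + j80, denominator = -10 + j20.
∠H = ∠num − ∠den = 26.565° − (116.57°) = -90°.

∠H(j4) ≈ -90°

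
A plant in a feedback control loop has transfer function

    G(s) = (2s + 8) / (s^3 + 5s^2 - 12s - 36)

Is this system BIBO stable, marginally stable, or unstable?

The denominator s^3 + 5s^2 - 12s - 36 factors as (s - 3)(s + 6)(s + 2), giving poles at s = 3, -6, -2.
Since the pole(s) at s = 3 lie in the right half-plane, the system is unstable.

unstable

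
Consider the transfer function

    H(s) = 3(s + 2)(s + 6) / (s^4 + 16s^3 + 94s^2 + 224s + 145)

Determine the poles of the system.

The poles are the roots of the denominator s^4 + 16s^3 + 94s^2 + 224s + 145 = 0.
Trying s = -1: the polynomial evaluates to 0, so (s + 1) is a factor.
Dividing out leaves s^3 + 15s^2 + 79s + 145 = 0.
This factors further as (s^2 + 10s + 29)(s + 5) = 0.

s = -5 + 2j, -5 - 2j, -1, -5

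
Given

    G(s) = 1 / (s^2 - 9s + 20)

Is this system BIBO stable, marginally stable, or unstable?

unstable

The denominator s^2 - 9s + 20 factors as (s - 4)(s - 5), giving poles at s = 4, 5.
Since the pole(s) at s = 4, 5 lie in the right half-plane, the system is unstable.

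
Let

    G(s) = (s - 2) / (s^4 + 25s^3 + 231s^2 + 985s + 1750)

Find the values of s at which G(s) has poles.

s = -4 + 3j, -4 - 3j, -7, -10

The poles are the roots of the denominator s^4 + 25s^3 + 231s^2 + 985s + 1750 = 0.
Trying s = -7: the polynomial evaluates to 0, so (s + 7) is a factor.
Dividing out leaves s^3 + 18s^2 + 105s + 250 = 0.
This factors further as (s^2 + 8s + 25)(s + 10) = 0.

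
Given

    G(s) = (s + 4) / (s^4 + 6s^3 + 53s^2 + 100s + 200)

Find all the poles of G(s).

The poles are the roots of the denominator s^4 + 6s^3 + 53s^2 + 100s + 200 = 0.
No real roots exist; factor into two real quadratics: (s^2 + 4s + 40)(s^2 + 2s + 5) = 0.
Each quadratic gives a conjugate pair via the quadratic formula.

s = -2 + 6j, -2 - 6j, -1 + 2j, -1 - 2j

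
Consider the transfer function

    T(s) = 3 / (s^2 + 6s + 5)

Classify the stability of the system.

The denominator s^2 + 6s + 5 factors as (s + 5)(s + 1), giving poles at s = -5, -1.
Since all poles lie strictly in the left half-plane, the system is stable.

stable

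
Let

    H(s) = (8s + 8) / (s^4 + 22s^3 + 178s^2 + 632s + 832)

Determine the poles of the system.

The poles are the roots of the denominator s^4 + 22s^3 + 178s^2 + 632s + 832 = 0.
Trying s = -8: the polynomial evaluates to 0, so (s + 8) is a factor.
Dividing out leaves s^3 + 14s^2 + 66s + 104 = 0.
This factors further as (s^2 + 10s + 26)(s + 4) = 0.

s = -8, -5 ± j, -4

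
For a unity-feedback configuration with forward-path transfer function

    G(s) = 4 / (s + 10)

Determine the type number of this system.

Type 0

The denominator has no factor of s at the origin — no free integrator — so this is a Type 0 system.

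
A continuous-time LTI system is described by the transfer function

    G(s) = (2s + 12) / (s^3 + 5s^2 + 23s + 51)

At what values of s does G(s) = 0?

Set the numerator to zero: 2s + 12 = 0, i.e. 2·(s + 6) = 0.
So s = -6.

s = -6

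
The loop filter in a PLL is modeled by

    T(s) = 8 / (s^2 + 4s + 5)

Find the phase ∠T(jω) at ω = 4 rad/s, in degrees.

At s = j4: numerator = 8, denominator = -11 + j16.
∠T = ∠num − ∠den = 0° − (124.51°) = -124.5°.

∠T(j4) ≈ -124.5°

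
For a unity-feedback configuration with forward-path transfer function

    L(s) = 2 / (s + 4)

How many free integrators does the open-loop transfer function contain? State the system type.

The denominator has no factor of s at the origin — no free integrator — so this is a Type 0 system.

Type 0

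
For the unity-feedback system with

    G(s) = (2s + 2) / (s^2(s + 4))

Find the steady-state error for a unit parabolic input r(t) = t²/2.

G(s) has 2 poles at the origin.
This is a Type 2 system. Ka = lim_{s→0} s^2·G(s) = 2/4 = 1/2.
e_ss = 1/Ka = 1/(1/2) = 2.

e_ss = 2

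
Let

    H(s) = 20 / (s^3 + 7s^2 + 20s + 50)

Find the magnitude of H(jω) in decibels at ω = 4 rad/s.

Substitute s = j4: numerator = 20, denominator = -62 + j16.
|H(j4)| = |20| / |-62 + j16| = 20 / 64.031 ≈ 0.3123.
In decibels: 20·log₁₀(0.3123) ≈ -10.1 dB.

|H(j4)|_dB ≈ -10.1 dB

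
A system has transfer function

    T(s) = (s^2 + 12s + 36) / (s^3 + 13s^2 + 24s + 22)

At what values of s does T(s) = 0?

s = -6, -6

Set the numerator to zero: s^2 + 12s + 36 = 0.
Factoring: (s + 6)^2 = 0.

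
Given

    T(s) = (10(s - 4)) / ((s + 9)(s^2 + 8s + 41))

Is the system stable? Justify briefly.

stable

The poles can be read from the denominator factors: s = -9, -4 + 5j, -4 - 5j.
Since all poles lie strictly in the left half-plane, the system is stable.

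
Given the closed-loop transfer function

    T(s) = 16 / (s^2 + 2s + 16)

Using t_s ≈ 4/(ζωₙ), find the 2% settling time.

t_s ≈ 4 s

Comparing s^2 + 2s + 16 to s^2 + 2ζωₙs + ωₙ²: ωₙ = 4 rad/s and ζ = 2/(2·4) = 0.25.
ζωₙ = 2/2 = 1, so t_s ≈ 4/(ζωₙ) = 4/1 = 4 s.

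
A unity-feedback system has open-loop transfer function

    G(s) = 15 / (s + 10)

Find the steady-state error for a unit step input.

e_ss = 0.4000

G(s) has no poles at the origin.
This is a Type 0 system. Kp = lim_{s→0} G(s) = 15/10 = 3/2.
e_ss = 1/(1 + Kp) = 1/(1 + 3/2) = 2/5 ≈ 0.4000.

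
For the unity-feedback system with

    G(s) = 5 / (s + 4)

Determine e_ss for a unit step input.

G(s) has no poles at the origin.
This is a Type 0 system. Kp = lim_{s→0} G(s) = 5/4.
e_ss = 1/(1 + Kp) = 1/(1 + 5/4) = 4/9 ≈ 0.4444.

e_ss = 0.4444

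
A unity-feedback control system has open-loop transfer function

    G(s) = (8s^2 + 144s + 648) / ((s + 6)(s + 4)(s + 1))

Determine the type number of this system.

The denominator has no factor of s at the origin — no free integrator — so this is a Type 0 system.

Type 0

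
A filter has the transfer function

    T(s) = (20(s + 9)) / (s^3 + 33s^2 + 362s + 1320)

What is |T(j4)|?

|T(j4)| ≈ 0.1235

Substitute s = j4: numerator = 180 + j80, denominator = 792 + j1384.
|T(j4)| = |180 + j80| / |792 + j1384| = 196.98 / 1594.6 ≈ 0.1235.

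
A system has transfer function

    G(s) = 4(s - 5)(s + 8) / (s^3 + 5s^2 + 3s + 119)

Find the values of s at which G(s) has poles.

The poles are the roots of the denominator s^3 + 5s^2 + 3s + 119 = 0.
Trying s = -7: the polynomial evaluates to 0, so (s + 7) is a factor.
Dividing out leaves s^2 - 2s + 17 = 0.
The quadratic formula then gives s = 1 ± 4j.

s = 1 ± 4j, -7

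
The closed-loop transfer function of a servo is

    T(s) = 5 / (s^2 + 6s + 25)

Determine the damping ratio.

ζ = 0.6

Compare the denominator to the standard form s^2 + 2ζωₙs + ωₙ².
ωₙ² = 25, so ωₙ = 5 rad/s.
2ζωₙ = 6, so ζ = 6/(2·5) = 0.6.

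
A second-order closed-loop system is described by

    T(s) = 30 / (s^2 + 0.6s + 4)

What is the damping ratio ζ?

ζ = 0.15

Compare the denominator to the standard form s^2 + 2ζωₙs + ωₙ².
ωₙ² = 4, so ωₙ = 2 rad/s.
2ζωₙ = 0.6, so ζ = 0.6/(2·2) = 0.15.
With ζ = 0.15 the response is underdamped.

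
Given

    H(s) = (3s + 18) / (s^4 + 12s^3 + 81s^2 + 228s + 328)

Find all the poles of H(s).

The poles are the roots of the denominator s^4 + 12s^3 + 81s^2 + 228s + 328 = 0.
No real roots exist; factor into two real quadratics: (s^2 + 8s + 41)(s^2 + 4s + 8) = 0.
Each quadratic gives a conjugate pair via the quadratic formula.

s = -4 + 5j, -4 - 5j, -2 + 2j, -2 - 2j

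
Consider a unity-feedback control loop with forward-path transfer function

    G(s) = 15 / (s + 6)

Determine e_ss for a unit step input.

e_ss = 0.2857

G(s) has no poles at the origin.
This is a Type 0 system. Kp = lim_{s→0} G(s) = 15/6 = 5/2.
e_ss = 1/(1 + Kp) = 1/(1 + 5/2) = 2/7 ≈ 0.2857.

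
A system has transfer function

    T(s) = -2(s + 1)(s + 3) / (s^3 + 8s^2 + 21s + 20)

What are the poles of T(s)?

s = -2 ± j, -4

The poles are the roots of the denominator s^3 + 8s^2 + 21s + 20 = 0.
Trying s = -4: the polynomial evaluates to 0, so (s + 4) is a factor.
Dividing out leaves s^2 + 4s + 5 = 0.
The quadratic formula then gives s = -2 ± 1j.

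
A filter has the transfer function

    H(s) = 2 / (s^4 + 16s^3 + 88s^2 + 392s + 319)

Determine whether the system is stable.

stable

The denominator s^4 + 16s^3 + 88s^2 + 392s + 319 factors as (s^2 + 4s + 29)(s + 11)(s + 1), giving poles at s = -2 ± 5j, -11, -1.
Since all poles lie strictly in the left half-plane, the system is stable.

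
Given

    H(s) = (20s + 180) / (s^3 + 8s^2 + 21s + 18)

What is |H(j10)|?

Substitute s = j10: numerator = 180 + j200, denominator = -782 - j790.
|H(j10)| = |180 + j200| / |-782 - j790| = 269.07 / 1111.6 ≈ 0.2421.

|H(j10)| ≈ 0.2421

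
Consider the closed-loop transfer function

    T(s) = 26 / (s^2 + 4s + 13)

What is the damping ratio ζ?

ζ ≈ 0.5547

Compare the denominator to the standard form s^2 + 2ζωₙs + ωₙ².
ωₙ² = 13, so ωₙ = √13 ≈ 3.606 rad/s.
2ζωₙ = 4, so ζ = 4/(2·√13) ≈ 0.5547.
With ζ = 0.5547 the response is underdamped.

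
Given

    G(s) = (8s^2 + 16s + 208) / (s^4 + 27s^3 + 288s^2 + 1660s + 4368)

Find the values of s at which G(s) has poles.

s = -4 ± 6j, -12, -7

The poles are the roots of the denominator s^4 + 27s^3 + 288s^2 + 1660s + 4368 = 0.
Trying s = -12: the polynomial evaluates to 0, so (s + 12) is a factor.
Dividing out leaves s^3 + 15s^2 + 108s + 364 = 0.
This factors further as (s^2 + 8s + 52)(s + 7) = 0.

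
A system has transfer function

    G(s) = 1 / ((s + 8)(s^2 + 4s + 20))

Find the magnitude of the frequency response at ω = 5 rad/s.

|G(j5)| ≈ 0.005142

Substitute s = j5: numerator = 1, denominator = -140 + j135.
|G(j5)| = |1| / |-140 + j135| = 1 / 194.49 ≈ 0.005142.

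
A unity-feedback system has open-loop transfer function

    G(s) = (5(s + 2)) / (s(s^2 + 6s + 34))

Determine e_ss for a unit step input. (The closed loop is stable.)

e_ss = 0

G(s) has one pole at the origin.
This is a Type 1 system; for a step input the steady-state error is zero.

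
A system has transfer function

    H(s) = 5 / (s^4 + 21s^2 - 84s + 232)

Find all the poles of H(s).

s = 2 + 2j, 2 - 2j, -2 + 5j, -2 - 5j

The poles are the roots of the denominator s^4 + 21s^2 - 84s + 232 = 0.
No real roots exist; factor into two real quadratics: (s^2 - 4s + 8)(s^2 + 4s + 29) = 0.
Each quadratic gives a conjugate pair via the quadratic formula.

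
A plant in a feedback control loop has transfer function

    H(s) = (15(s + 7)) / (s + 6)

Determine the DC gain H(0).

H(0) = 35/2 ≈ 17.50

At s = 0 each factor (s + a) contributes a and each (s^2 + bs + c) contributes c.
H(0) = 15·(7) / ((6)) = 105/6 = 35/2.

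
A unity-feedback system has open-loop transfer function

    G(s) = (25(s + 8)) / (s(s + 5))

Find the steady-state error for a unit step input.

G(s) has one pole at the origin.
This is a Type 1 system; for a step input the steady-state error is zero.

e_ss = 0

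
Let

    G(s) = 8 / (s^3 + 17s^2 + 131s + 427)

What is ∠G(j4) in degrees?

At s = j4: numerator = 8, denominator = 155 + j460.
∠G = ∠num − ∠den = 0° − (71.378°) = -71.38°.

∠G(j4) ≈ -71.38°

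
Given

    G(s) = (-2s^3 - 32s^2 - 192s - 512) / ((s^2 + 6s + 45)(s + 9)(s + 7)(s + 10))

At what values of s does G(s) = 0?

s = -4 + 4j, -4 - 4j, -8

Set the numerator to zero: -2s^3 - 32s^2 - 192s - 512 = 0, i.e. -2·(s^3 + 16s^2 + 96s + 256) = 0.
Factoring: (s^2 + 8s + 32)(s + 8) = 0.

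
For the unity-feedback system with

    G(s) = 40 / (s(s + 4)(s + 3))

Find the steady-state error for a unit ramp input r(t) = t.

G(s) has one pole at the origin.
This is a Type 1 system. Kv = lim_{s→0} s·G(s) = 40/12 = 10/3.
e_ss = 1/Kv = 1/(10/3) = 3/10 ≈ 0.3000.

e_ss = 0.3000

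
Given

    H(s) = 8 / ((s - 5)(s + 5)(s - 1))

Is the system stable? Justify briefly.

The poles can be read from the denominator factors: s = 5, -5, 1.
Since the pole(s) at s = 5, 1 lie in the right half-plane, the system is unstable.

unstable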